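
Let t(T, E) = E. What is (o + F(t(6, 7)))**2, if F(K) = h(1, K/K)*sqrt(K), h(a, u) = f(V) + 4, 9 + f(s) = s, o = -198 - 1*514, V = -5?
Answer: 507644 + 14240*sqrt(7) ≈ 5.4532e+5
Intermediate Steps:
o = -712 (o = -198 - 514 = -712)
f(s) = -9 + s
h(a, u) = -10 (h(a, u) = (-9 - 5) + 4 = -14 + 4 = -10)
F(K) = -10*sqrt(K)
(o + F(t(6, 7)))**2 = (-712 - 10*sqrt(7))**2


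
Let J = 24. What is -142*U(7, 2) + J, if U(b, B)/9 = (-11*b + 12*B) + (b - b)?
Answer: 67758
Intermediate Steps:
U(b, B) = -99*b + 108*B (U(b, B) = 9*((-11*b + 12*B) + (b - b)) = 9*((-11*b + 12*B) + 0) = 9*(-11*b + 12*B) = -99*b + 108*B)
-142*U(7, 2) + J = -142*(-99*7 + 108*2) + 24 = -142*(-693 + 216) + 24 = -142*(-477) + 24 = 67734 + 24 = 67758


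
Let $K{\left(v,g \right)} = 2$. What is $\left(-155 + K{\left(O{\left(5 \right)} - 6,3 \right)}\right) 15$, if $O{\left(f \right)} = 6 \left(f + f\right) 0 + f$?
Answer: $-2295$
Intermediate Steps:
$O{\left(f \right)} = f$ ($O{\left(f \right)} = 6 \cdot 2 f 0 + f = 12 f 0 + f = 0 + f = f$)
$\left(-155 + K{\left(O{\left(5 \right)} - 6,3 \right)}\right) 15 = \left(-155 + 2\right) 15 = \left(-153\right) 15 = -2295$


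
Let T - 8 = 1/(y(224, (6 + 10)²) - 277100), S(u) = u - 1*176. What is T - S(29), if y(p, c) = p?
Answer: 42915779/276876 ≈ 155.00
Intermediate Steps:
S(u) = -176 + u (S(u) = u - 176 = -176 + u)
T = 2215007/276876 (T = 8 + 1/(224 - 277100) = 8 + 1/(-276876) = 8 - 1/276876 = 2215007/276876 ≈ 8.0000)
T - S(29) = 2215007/276876 - (-176 + 29) = 2215007/276876 - 1*(-147) = 2215007/276876 + 147 = 42915779/276876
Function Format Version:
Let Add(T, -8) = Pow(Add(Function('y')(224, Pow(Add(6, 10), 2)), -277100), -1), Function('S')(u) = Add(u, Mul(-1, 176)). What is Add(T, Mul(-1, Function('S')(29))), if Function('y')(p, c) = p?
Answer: Rational(42915779, 276876) ≈ 155.00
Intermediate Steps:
Function('S')(u) = Add(-176, u) (Function('S')(u) = Add(u, -176) = Add(-176, u))
T = Rational(2215007, 276876) (T = Add(8, Pow(Add(224, -277100), -1)) = Add(8, Pow(-276876, -1)) = Add(8, Rational(-1, 276876)) = Rational(2215007, 276876) ≈ 8.0000)
Add(T, Mul(-1, Function('S')(29))) = Add(Rational(2215007, 276876), Mul(-1, Add(-176, 29))) = Add(Rational(2215007, 276876), Mul(-1, -147)) = Add(Rational(2215007, 276876), 147) = Rational(42915779, 276876)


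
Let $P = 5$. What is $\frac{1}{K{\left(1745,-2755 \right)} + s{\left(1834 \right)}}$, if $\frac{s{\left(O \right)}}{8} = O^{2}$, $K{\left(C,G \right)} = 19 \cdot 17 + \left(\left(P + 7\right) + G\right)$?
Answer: $\frac{1}{26906028} \approx 3.7166 \cdot 10^{-8}$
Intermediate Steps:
$K{\left(C,G \right)} = 335 + G$ ($K{\left(C,G \right)} = 19 \cdot 17 + \left(\left(5 + 7\right) + G\right) = 323 + \left(12 + G\right) = 335 + G$)
$s{\left(O \right)} = 8 O^{2}$
$\frac{1}{K{\left(1745,-2755 \right)} + s{\left(1834 \right)}} = \frac{1}{\left(335 - 2755\right) + 8 \cdot 1834^{2}} = \frac{1}{-2420 + 8 \cdot 3363556} = \frac{1}{-2420 + 26908448} = \frac{1}{26906028}$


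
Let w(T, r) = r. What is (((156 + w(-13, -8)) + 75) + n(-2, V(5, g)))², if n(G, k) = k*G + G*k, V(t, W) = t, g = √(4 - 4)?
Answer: 41209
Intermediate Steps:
g = 0 (g = √0 = 0)
n(G, k) = 2*G*k (n(G, k) = G*k + G*k = 2*G*k)
(((156 + w(-13, -8)) + 75) + n(-2, V(5, g)))² = (((156 - 8) + 75) + 2*(-2)*5)² = ((148 + 75) - 20)² = (223 - 20)² = 203² = 41209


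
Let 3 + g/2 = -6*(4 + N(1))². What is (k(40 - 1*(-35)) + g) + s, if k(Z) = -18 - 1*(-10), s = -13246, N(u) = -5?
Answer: -13272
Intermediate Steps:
k(Z) = -8 (k(Z) = -18 + 10 = -8)
g = -18 (g = -6 + 2*(-6*(4 - 5)²) = -6 + 2*(-6*(-1)²) = -6 + 2*(-6*1) = -6 + 2*(-6) = -6 - 12 = -18)
(k(40 - 1*(-35)) + g) + s = (-8 - 18) - 13246 = -26 - 13246 = -13272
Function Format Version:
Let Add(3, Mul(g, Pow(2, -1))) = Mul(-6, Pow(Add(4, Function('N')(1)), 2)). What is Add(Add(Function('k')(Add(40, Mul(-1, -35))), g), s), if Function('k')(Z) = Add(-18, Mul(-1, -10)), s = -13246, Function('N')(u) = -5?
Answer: -13272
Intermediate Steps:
Function('k')(Z) = -8 (Function('k')(Z) = Add(-18, 10) = -8)
g = -18 (g = Add(-6, Mul(2, Mul(-6, Pow(Add(4, -5), 2)))) = Add(-6, Mul(2, Mul(-6, Pow(-1, 2)))) = Add(-6, Mul(2, Mul(-6, 1))) = Add(-6, Mul(2, -6)) = Add(-6, -12) = -18)
Add(Add(Function('k')(Add(40, Mul(-1, -35))), g), s) = Add(Add(-8, -18), -13246) = Add(-26, -13246) = -13272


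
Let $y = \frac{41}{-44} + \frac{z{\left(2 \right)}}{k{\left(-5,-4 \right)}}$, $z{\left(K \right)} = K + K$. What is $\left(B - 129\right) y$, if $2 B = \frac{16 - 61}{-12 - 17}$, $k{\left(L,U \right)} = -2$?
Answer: $\frac{959373}{2552} \approx 375.93$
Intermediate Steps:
$B = \frac{45}{58}$ ($B = \frac{\left(16 - 61\right) \frac{1}{-12 - 17}}{2} = \frac{\left(-45\right) \frac{1}{-29}}{2} = \frac{\left(-45\right) \left(- \frac{1}{29}\right)}{2} = \frac{1}{2} \cdot \frac{45}{29} = \frac{45}{58} \approx 0.77586$)
$z{\left(K \right)} = 2 K$
$y = - \frac{129}{44}$ ($y = \frac{41}{-44} + \frac{2 \cdot 2}{-2} = 41 \left(- \frac{1}{44}\right) + 4 \left(- \frac{1}{2}\right) = - \frac{41}{44} - 2 = - \frac{129}{44} \approx -2.9318$)
$\left(B - 129\right) y = \left(\frac{45}{58} - 129\right) \left(- \frac{129}{44}\right) = \left(- \frac{7437}{58}\right) \left(- \frac{129}{44}\right) = \frac{959373}{2552}$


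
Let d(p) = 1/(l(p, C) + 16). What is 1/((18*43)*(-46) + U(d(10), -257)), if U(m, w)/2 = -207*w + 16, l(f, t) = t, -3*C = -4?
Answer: 1/70826 ≈ 1.4119e-5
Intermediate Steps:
C = 4/3 (C = -⅓*(-4) = 4/3 ≈ 1.3333)
d(p) = 3/52 (d(p) = 1/(4/3 + 16) = 1/(52/3) = 3/52)
U(m, w) = 32 - 414*w (U(m, w) = 2*(-207*w + 16) = 2*(16 - 207*w) = 32 - 414*w)
1/((18*43)*(-46) + U(d(10), -257)) = 1/((18*43)*(-46) + (32 - 414*(-257))) = 1/(774*(-46) + (32 + 106398)) = 1/(-35604 + 106430) = 1/70826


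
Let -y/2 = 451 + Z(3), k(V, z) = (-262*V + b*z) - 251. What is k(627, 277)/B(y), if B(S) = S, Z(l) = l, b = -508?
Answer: 305241/908 ≈ 336.17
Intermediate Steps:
k(V, z) = -251 - 508*z - 262*V (k(V, z) = (-262*V - 508*z) - 251 = (-508*z - 262*V) - 251 = -251 - 508*z - 262*V)
y = -908 (y = -2*(451 + 3) = -2*454 = -908)
k(627, 277)/B(y) = (-251 - 508*277 - 262*627)/(-908) = (-251 - 140716 - 164274)*(-1/908) = -305241*(-1/908) = 305241/908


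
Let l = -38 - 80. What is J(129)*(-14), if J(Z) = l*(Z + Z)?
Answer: 426216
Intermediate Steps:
l = -118
J(Z) = -236*Z (J(Z) = -118*(Z + Z) = -236*Z)
J(129)*(-14) = -236*129*(-14) = -30444*(-14) = 426216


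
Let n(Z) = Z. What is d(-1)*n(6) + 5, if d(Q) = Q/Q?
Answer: 11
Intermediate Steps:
d(Q) = 1
d(-1)*n(6) + 5 = 1*6 + 5 = 6 + 5 = 11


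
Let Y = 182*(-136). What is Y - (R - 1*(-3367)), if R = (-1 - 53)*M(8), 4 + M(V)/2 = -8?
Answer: -29415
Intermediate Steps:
Y = -24752
M(V) = -24 (M(V) = -8 + 2*(-8) = -8 - 16 = -24)
R = 1296 (R = (-1 - 53)*(-24) = -54*(-24) = 1296)
Y - (R - 1*(-3367)) = -24752 - (1296 - 1*(-3367)) = -24752 - (1296 + 3367) = -24752 - 1*4663 = -24752 - 4663 = -29415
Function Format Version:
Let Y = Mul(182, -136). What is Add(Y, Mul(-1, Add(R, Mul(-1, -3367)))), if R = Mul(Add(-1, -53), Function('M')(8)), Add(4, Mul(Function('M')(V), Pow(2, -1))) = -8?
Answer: -29415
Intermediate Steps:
Y = -24752
Function('M')(V) = -24 (Function('M')(V) = Add(-8, Mul(2, -8)) = Add(-8, -16) = -24)
R = 1296 (R = Mul(Add(-1, -53), -24) = Mul(-54, -24) = 1296)
Add(Y, Mul(-1, Add(R, Mul(-1, -3367)))) = Add(-24752, Mul(-1, Add(1296, Mul(-1, -3367)))) = Add(-24752, Mul(-1, Add(1296, 3367))) = Add(-24752, Mul(-1, 4663)) = Add(-24752, -4663) = -29415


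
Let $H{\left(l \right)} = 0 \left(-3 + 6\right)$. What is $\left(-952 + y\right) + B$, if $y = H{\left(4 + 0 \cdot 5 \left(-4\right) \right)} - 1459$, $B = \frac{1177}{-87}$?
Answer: $- \frac{210934}{87} \approx -2424.5$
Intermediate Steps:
$H{\left(l \right)} = 0$ ($H{\left(l \right)} = 0 \cdot 3 = 0$)
$B = - \frac{1177}{87}$ ($B = 1177 \left(- \frac{1}{87}\right) = - \frac{1177}{87} \approx -13.529$)
$y = -1459$ ($y = 0 - 1459 = -1459$)
$\left(-952 + y\right) + B = \left(-952 - 1459\right) - \frac{1177}{87} = -2411 - \frac{1177}{87} = - \frac{210934}{87}$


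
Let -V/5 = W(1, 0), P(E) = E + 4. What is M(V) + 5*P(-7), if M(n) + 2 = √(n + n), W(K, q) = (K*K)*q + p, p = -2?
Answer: -17 + 2*√5 ≈ -12.528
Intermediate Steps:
P(E) = 4 + E
W(K, q) = -2 + q*K² (W(K, q) = (K*K)*q - 2 = K²*q - 2 = q*K² - 2 = -2 + q*K²)
V = 10 (V = -5*(-2 + 0*1²) = -5*(-2 + 0*1) = -5*(-2 + 0) = -5*(-2) = 10)
M(n) = -2 + √2*√n (M(n) = -2 + √(n + n) = -2 + √(2*n) = -2 + √2*√n)
M(V) + 5*P(-7) = (-2 + √2*√10) + 5*(4 - 7) = (-2 + 2*√5) + 5*(-3) = (-2 + 2*√5) - 15 = -17 + 2*√5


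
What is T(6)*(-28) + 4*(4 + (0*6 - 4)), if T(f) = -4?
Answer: 112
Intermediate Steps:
T(6)*(-28) + 4*(4 + (0*6 - 4)) = -4*(-28) + 4*(4 + (0*6 - 4)) = 112 + 4*(4 + (0 - 4)) = 112 + 4*(4 - 4) = 112 + 4*0 = 112 + 0 = 112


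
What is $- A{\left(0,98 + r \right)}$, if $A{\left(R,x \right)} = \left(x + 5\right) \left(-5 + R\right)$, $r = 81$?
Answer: $920$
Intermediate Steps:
$A{\left(R,x \right)} = \left(-5 + R\right) \left(5 + x\right)$ ($A{\left(R,x \right)} = \left(5 + x\right) \left(-5 + R\right) = \left(-5 + R\right) \left(5 + x\right)$)
$- A{\left(0,98 + r \right)} = - (-25 - 5 \left(98 + 81\right) + 5 \cdot 0 + 0 \left(98 + 81\right)) = - (-25 - 895 + 0 + 0 \cdot 179) = - (-25 - 895 + 0 + 0) = \left(-1\right) \left(-920\right) = 920$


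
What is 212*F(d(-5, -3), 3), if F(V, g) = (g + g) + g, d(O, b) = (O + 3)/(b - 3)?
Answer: 1908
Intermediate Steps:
d(O, b) = (3 + O)/(-3 + b)
F(V, g) = 3*g (F(V, g) = 2*g + g = 3*g)
212*F(d(-5, -3), 3) = 212*(3*3) = 212*9 = 1908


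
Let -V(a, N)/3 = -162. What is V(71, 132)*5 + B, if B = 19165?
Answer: 21595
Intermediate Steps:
V(a, N) = 486 (V(a, N) = -3*(-162) = 486)
V(71, 132)*5 + B = 486*5 + 19165 = 2430 + 19165 = 21595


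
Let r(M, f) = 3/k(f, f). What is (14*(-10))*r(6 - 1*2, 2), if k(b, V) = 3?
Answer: -140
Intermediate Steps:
r(M, f) = 1 (r(M, f) = 3/3 = 3*(1/3) = 1)
(14*(-10))*r(6 - 1*2, 2) = (14*(-10))*1 = -140*1 = -140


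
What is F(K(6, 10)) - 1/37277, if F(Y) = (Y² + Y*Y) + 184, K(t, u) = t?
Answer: 9542911/37277 ≈ 256.00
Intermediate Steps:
F(Y) = 184 + 2*Y² (F(Y) = (Y² + Y²) + 184 = 2*Y² + 184 = 184 + 2*Y²)
F(K(6, 10)) - 1/37277 = (184 + 2*6²) - 1/37277 = (184 + 2*36) - 1*1/37277 = (184 + 72) - 1/37277 = 256 - 1/37277 = 9542911/37277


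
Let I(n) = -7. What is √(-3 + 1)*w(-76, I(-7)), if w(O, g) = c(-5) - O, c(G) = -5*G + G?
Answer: 96*I*√2 ≈ 135.76*I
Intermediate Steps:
c(G) = -4*G
w(O, g) = 20 - O (w(O, g) = -4*(-5) - O = 20 - O)
√(-3 + 1)*w(-76, I(-7)) = √(-3 + 1)*(20 - 1*(-76)) = √(-2)*(20 + 76) = (I*√2)*96 = 96*I*√2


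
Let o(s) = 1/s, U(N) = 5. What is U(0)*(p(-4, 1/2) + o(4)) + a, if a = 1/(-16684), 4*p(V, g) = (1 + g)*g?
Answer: 145981/66736 ≈ 2.1874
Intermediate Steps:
p(V, g) = g*(1 + g)/4 (p(V, g) = ((1 + g)*g)/4 = (g*(1 + g))/4 = g*(1 + g)/4)
a = -1/16684 ≈ -5.9938e-5
U(0)*(p(-4, 1/2) + o(4)) + a = 5*((¼)*(1 + 1/2)/2 + 1/4) - 1/16684 = 5*((¼)*(½)*(1 + ½) + ¼) - 1/16684 = 5*((¼)*(½)*(3/2) + ¼) - 1/16684 = 5*(3/16 + ¼) - 1/16684 = 5*(7/16) - 1/16684 = 35/16 - 1/16684 = 145981/66736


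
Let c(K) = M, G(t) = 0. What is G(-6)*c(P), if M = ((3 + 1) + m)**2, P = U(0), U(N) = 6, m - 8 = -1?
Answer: 0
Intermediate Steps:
m = 7 (m = 8 - 1 = 7)
P = 6
M = 121 (M = ((3 + 1) + 7)**2 = (4 + 7)**2 = 11**2 = 121)
c(K) = 121
G(-6)*c(P) = 0*121 = 0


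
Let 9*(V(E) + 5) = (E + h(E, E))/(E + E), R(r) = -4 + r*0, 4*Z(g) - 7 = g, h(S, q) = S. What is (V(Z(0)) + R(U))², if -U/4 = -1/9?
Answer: 6400/81 ≈ 79.012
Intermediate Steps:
Z(g) = 7/4 + g/4
U = 4/9 (U = -(-4)/9 = -4*(-⅑) = 4/9 ≈ 0.44444)
R(r) = -4 (R(r) = -4 + 0 = -4)
V(E) = -44/9 (V(E) = -5 + ((E + E)/(E + E))/9 = -5 + ((2*E)/((2*E)))/9 = -5 + ((2*E)*(1/(2*E)))/9 = -5 + (⅑)*1 = -5 + ⅑ = -44/9)
(V(Z(0)) + R(U))² = (-44/9 - 4)² = (-80/9)² = 6400/81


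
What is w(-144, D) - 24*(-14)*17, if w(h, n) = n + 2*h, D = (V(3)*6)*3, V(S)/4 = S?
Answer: 5640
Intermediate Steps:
V(S) = 4*S
D = 216 (D = ((4*3)*6)*3 = (12*6)*3 = 72*3 = 216)
w(-144, D) - 24*(-14)*17 = (216 + 2*(-144)) - 24*(-14)*17 = (216 - 288) - (-336)*17 = -72 - 1*(-5712) = -72 + 5712 = 5640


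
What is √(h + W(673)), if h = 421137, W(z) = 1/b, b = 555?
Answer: 2*√32430181245/555 ≈ 648.95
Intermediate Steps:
W(z) = 1/555
√(h + W(673)) = √(421137 + 1/555) = √(233731036/555) = 2*√32430181245/555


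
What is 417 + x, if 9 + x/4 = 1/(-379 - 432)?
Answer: 308987/811 ≈ 381.00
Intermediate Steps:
x = -29200/811 (x = -36 + 4/(-379 - 432) = -36 + 4/(-811) = -36 + 4*(-1/811) = -36 - 4/811 = -29200/811 ≈ -36.005)
417 + x = 417 - 29200/811 = 308987/811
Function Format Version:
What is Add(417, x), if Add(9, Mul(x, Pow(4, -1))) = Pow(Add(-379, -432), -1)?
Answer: Rational(308987, 811) ≈ 381.00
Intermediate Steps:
x = Rational(-29200, 811) (x = Add(-36, Mul(4, Pow(Add(-379, -432), -1))) = Add(-36, Mul(4, Pow(-811, -1))) = Add(-36, Mul(4, Rational(-1, 811))) = Add(-36, Rational(-4, 811)) = Rational(-29200, 811) ≈ -36.005)
Add(417, x) = Add(417, Rational(-29200, 811)) = Rational(308987, 811)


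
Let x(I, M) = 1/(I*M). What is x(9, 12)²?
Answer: 1/11664 ≈ 8.5734e-5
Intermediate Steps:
x(I, M) = 1/(I*M)
x(9, 12)² = (1/(9*12))² = ((⅑)*(1/12))² = (1/108)² = 1/11664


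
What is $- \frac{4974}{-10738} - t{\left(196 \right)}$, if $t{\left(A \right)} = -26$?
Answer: $\frac{142081}{5369} \approx 26.463$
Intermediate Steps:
$- \frac{4974}{-10738} - t{\left(196 \right)} = - \frac{4974}{-10738} - -26 = \left(-4974\right) \left(- \frac{1}{10738}\right) + 26 = \frac{2487}{5369} + 26 = \frac{142081}{5369}$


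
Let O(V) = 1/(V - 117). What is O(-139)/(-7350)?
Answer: 1/1881600 ≈ 5.3146e-7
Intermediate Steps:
O(V) = 1/(-117 + V)
O(-139)/(-7350) = 1/(-117 - 139*(-7350)) = -1/7350/(-256) = -1/256*(-1/7350) = 1/1881600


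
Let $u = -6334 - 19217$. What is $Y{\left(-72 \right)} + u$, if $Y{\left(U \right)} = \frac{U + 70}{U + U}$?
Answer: $- \frac{1839671}{72} \approx -25551.0$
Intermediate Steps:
$u = -25551$ ($u = -6334 - 19217 = -25551$)
$Y{\left(U \right)} = \frac{70 + U}{2 U}$
$Y{\left(-72 \right)} + u = \frac{70 - 72}{2 \left(-72\right)} - 25551 = \frac{1}{2} \left(- \frac{1}{72}\right) \left(-2\right) - 25551 = \frac{1}{72} - 25551 = - \frac{1839671}{72}$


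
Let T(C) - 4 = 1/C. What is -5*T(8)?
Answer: -165/8 ≈ -20.625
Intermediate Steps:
T(C) = 4 + 1/C
-5*T(8) = -5*(4 + 1/8) = -5*(4 + ⅛) = -5*33/8 = -165/8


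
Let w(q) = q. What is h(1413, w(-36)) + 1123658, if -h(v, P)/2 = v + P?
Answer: 1120904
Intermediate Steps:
h(v, P) = -2*P - 2*v (h(v, P) = -2*(v + P) = -2*(P + v) = -2*P - 2*v)
h(1413, w(-36)) + 1123658 = (-2*(-36) - 2*1413) + 1123658 = (72 - 2826) + 1123658 = -2754 + 1123658 = 1120904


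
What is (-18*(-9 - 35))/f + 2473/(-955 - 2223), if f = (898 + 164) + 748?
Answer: -979577/2876090 ≈ -0.34059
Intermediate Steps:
f = 1810 (f = 1062 + 748 = 1810)
(-18*(-9 - 35))/f + 2473/(-955 - 2223) = -18*(-9 - 35)/1810 + 2473/(-955 - 2223) = -18*(-44)*(1/1810) + 2473/(-3178) = 792*(1/1810) + 2473*(-1/3178) = 396/905 - 2473/3178 = -979577/2876090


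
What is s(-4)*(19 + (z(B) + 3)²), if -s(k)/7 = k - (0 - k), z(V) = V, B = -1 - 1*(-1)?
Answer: 1568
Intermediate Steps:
B = 0 (B = -1 + 1 = 0)
s(k) = -14*k (s(k) = -7*(k - (0 - k)) = -7*(k - (-1)*k) = -7*(k + k) = -14*k)
s(-4)*(19 + (z(B) + 3)²) = (-14*(-4))*(19 + (0 + 3)²) = 56*(19 + 3²) = 56*(19 + 9) = 56*28 = 1568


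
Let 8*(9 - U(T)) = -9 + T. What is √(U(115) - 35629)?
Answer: 3*I*√15837/2 ≈ 188.77*I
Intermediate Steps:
U(T) = 81/8 - T/8 (U(T) = 9 - (-9 + T)/8 = 9 + (9/8 - T/8) = 81/8 - T/8)
√(U(115) - 35629) = √((81/8 - ⅛*115) - 35629) = √((81/8 - 115/8) - 35629) = √(-17/4 - 35629) = √(-142533/4) = 3*I*√15837/2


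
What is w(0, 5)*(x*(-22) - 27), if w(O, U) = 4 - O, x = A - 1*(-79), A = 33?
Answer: -9964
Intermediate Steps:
x = 112 (x = 33 - 1*(-79) = 33 + 79 = 112)
w(0, 5)*(x*(-22) - 27) = (4 - 1*0)*(112*(-22) - 27) = (4 + 0)*(-2464 - 27) = 4*(-2491) = -9964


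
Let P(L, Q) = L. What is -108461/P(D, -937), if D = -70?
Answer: 108461/70 ≈ 1549.4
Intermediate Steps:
-108461/P(D, -937) = -108461/(-70) = -108461*(-1/70) = 108461/70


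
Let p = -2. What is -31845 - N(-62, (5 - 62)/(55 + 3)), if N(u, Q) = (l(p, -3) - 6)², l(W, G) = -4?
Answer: -31945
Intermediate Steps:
N(u, Q) = 100 (N(u, Q) = (-4 - 6)² = (-10)² = 100)
-31845 - N(-62, (5 - 62)/(55 + 3)) = -31845 - 1*100 = -31845 - 100 = -31945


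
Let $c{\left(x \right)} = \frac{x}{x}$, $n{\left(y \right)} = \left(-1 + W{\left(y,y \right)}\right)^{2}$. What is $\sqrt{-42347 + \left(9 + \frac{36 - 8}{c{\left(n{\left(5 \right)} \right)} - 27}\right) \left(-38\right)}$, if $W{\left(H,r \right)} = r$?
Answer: $\frac{5 i \sqrt{288301}}{13} \approx 206.51 i$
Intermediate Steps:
$n{\left(y \right)} = \left(-1 + y\right)^{2}$
$c{\left(x \right)} = 1$
$\sqrt{-42347 + \left(9 + \frac{36 - 8}{c{\left(n{\left(5 \right)} \right)} - 27}\right) \left(-38\right)} = \sqrt{-42347 + \left(9 + \frac{36 - 8}{1 - 27}\right) \left(-38\right)} = \sqrt{-42347 + \left(9 + \frac{28}{-26}\right) \left(-38\right)} = \sqrt{-42347 + \left(9 + 28 \left(- \frac{1}{26}\right)\right) \left(-38\right)} = \sqrt{-42347 + \left(9 - \frac{14}{13}\right) \left(-38\right)} = \sqrt{-42347 + \frac{103}{13} \left(-38\right)} = \sqrt{-42347 - \frac{3914}{13}} = \sqrt{- \frac{554425}{13}} = \frac{5 i \sqrt{288301}}{13}$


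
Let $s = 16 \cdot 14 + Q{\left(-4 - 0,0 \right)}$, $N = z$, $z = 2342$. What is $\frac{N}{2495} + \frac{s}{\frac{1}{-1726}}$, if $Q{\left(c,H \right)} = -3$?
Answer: $- \frac{951705428}{2495} \approx -3.8145 \cdot 10^{5}$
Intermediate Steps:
$N = 2342$
$s = 221$ ($s = 16 \cdot 14 - 3 = 224 - 3 = 221$)
$\frac{N}{2495} + \frac{s}{\frac{1}{-1726}} = \frac{2342}{2495} + \frac{221}{\frac{1}{-1726}} = 2342 \cdot \frac{1}{2495} + \frac{221}{- \frac{1}{1726}} = \frac{2342}{2495} + 221 \left(-1726\right) = \frac{2342}{2495} - 381446 = - \frac{951705428}{2495}$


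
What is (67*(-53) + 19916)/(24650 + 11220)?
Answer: 3273/7174 ≈ 0.45623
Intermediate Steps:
(67*(-53) + 19916)/(24650 + 11220) = (-3551 + 19916)/35870 = 16365*(1/35870) = 3273/7174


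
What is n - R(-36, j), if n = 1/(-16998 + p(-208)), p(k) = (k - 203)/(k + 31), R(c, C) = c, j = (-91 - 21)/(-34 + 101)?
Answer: 36098761/1002745 ≈ 36.000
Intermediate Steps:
j = -112/67 ≈ -1.6716
p(k) = (-203 + k)/(31 + k)
n = -59/1002745 (n = 1/(-16998 + (-203 - 208)/(31 - 208)) = 1/(-16998 - 411/(-177)) = 1/(-16998 - 1/177*(-411)) = 1/(-16998 + 137/59) = 1/(-1002745/59) = -59/1002745 ≈ -5.8839e-5)
n - R(-36, j) = -59/1002745 - 1*(-36) = -59/1002745 + 36 = 36098761/1002745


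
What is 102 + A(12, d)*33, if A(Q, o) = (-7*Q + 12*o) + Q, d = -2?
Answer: -3066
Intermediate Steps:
A(Q, o) = -6*Q + 12*o
102 + A(12, d)*33 = 102 + (-6*12 + 12*(-2))*33 = 102 + (-72 - 24)*33 = 102 - 96*33 = 102 - 3168 = -3066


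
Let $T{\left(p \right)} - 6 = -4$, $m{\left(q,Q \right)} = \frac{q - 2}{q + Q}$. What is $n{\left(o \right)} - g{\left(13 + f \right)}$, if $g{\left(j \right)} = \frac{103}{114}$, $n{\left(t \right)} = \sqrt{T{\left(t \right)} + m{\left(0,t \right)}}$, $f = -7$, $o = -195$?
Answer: $- \frac{103}{114} + \frac{14 \sqrt{390}}{195} \approx 0.51433$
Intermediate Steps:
$m{\left(q,Q \right)} = \frac{-2 + q}{Q + q}$
$T{\left(p \right)} = 2$ ($T{\left(p \right)} = 6 - 4 = 2$)
$n{\left(t \right)} = \sqrt{2 - \frac{2}{t}}$ ($n{\left(t \right)} = \sqrt{2 + \frac{-2 + 0}{t + 0}} = \sqrt{2 + \frac{1}{t} \left(-2\right)} = \sqrt{2 - \frac{2}{t}}$)
$g{\left(j \right)} = \frac{103}{114}$ ($g{\left(j \right)} = 103 \cdot \frac{1}{114} = \frac{103}{114}$)
$n{\left(o \right)} - g{\left(13 + f \right)} = \sqrt{2} \sqrt{\frac{-1 - 195}{-195}} - \frac{103}{114} = \sqrt{2} \sqrt{\left(- \frac{1}{195}\right) \left(-196\right)} - \frac{103}{114} = \sqrt{2} \sqrt{\frac{196}{195}} - \frac{103}{114} = \sqrt{2} \frac{14 \sqrt{195}}{195} - \frac{103}{114} = \frac{14 \sqrt{390}}{195} - \frac{103}{114} = - \frac{103}{114} + \frac{14 \sqrt{390}}{195}$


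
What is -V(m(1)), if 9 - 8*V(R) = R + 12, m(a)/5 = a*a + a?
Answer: 13/8 ≈ 1.6250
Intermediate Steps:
m(a) = 5*a + 5*a² (m(a) = 5*(a*a + a) = 5*(a² + a) = 5*(a + a²) = 5*a + 5*a²)
V(R) = -3/8 - R/8 (V(R) = 9/8 - (R + 12)/8 = 9/8 - (12 + R)/8 = 9/8 + (-3/2 - R/8) = -3/8 - R/8)
-V(m(1)) = -(-3/8 - 5*(1 + 1)/8) = -(-3/8 - 5*2/8) = -(-3/8 - ⅛*10) = -(-3/8 - 5/4) = -1*(-13/8) = 13/8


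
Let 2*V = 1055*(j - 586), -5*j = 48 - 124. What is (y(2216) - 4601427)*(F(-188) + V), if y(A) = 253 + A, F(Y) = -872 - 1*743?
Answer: 1392159774096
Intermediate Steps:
F(Y) = -1615 (F(Y) = -872 - 743 = -1615)
j = 76/5 (j = -(48 - 124)/5 = -1/5*(-76) = 76/5 ≈ 15.200)
V = -301097 (V = (1055*(76/5 - 586))/2 = (1055*(-2854/5))/2 = (1/2)*(-602194) = -301097)
(y(2216) - 4601427)*(F(-188) + V) = ((253 + 2216) - 4601427)*(-1615 - 301097) = (2469 - 4601427)*(-302712) = -4598958*(-302712) = 1392159774096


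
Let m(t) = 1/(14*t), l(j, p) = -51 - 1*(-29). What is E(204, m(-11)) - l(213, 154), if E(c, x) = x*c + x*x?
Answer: 490337/23716 ≈ 20.675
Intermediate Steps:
l(j, p) = -22 (l(j, p) = -51 + 29 = -22)
m(t) = 1/(14*t)
E(c, x) = x² + c*x (E(c, x) = c*x + x² = x² + c*x)
E(204, m(-11)) - l(213, 154) = ((1/14)/(-11))*(204 + (1/14)/(-11)) - 1*(-22) = ((1/14)*(-1/11))*(204 + (1/14)*(-1/11)) + 22 = -(204 - 1/154)/154 + 22 = -1/154*31415/154 + 22 = -31415/23716 + 22 = 490337/23716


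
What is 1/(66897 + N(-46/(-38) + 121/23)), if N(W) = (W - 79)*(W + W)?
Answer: 190969/12595986273 ≈ 1.5161e-5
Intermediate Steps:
N(W) = 2*W*(-79 + W) (N(W) = (-79 + W)*(2*W) = 2*W*(-79 + W))
1/(66897 + N(-46/(-38) + 121/23)) = 1/(66897 + 2*(-46/(-38) + 121/23)*(-79 + (-46/(-38) + 121/23))) = 1/(66897 + 2*(-46*(-1/38) + 121*(1/23))*(-79 + (-46*(-1/38) + 121*(1/23)))) = 1/(66897 + 2*(23/19 + 121/23)*(-79 + (23/19 + 121/23))) = 1/(66897 + 2*(2828/437)*(-79 + 2828/437)) = 1/(66897 + 2*(2828/437)*(-31695/437)) = 1/(66897 - 179266920/190969) = 1/(12595986273/190969) = 190969/12595986273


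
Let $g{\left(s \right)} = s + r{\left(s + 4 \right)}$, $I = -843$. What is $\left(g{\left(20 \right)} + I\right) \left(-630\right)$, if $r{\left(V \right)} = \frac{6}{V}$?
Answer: $\frac{1036665}{2} \approx 5.1833 \cdot 10^{5}$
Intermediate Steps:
$g{\left(s \right)} = s + \frac{6}{4 + s}$ ($g{\left(s \right)} = s + \frac{6}{s + 4} = s + \frac{6}{4 + s}$)
$\left(g{\left(20 \right)} + I\right) \left(-630\right) = \left(\frac{6 + 20 \left(4 + 20\right)}{4 + 20} - 843\right) \left(-630\right) = \left(\frac{6 + 20 \cdot 24}{24} - 843\right) \left(-630\right) = \left(\frac{6 + 480}{24} - 843\right) \left(-630\right) = \left(\frac{1}{24} \cdot 486 - 843\right) \left(-630\right) = \left(\frac{81}{4} - 843\right) \left(-630\right) = \left(- \frac{3291}{4}\right) \left(-630\right) = \frac{1036665}{2}$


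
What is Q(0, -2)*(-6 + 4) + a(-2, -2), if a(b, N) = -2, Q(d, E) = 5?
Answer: -12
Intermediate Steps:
Q(0, -2)*(-6 + 4) + a(-2, -2) = 5*(-6 + 4) - 2 = 5*(-2) - 2 = -10 - 2 = -12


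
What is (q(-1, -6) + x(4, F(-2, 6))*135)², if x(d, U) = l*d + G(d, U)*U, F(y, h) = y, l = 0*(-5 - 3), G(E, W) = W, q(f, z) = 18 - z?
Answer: 318096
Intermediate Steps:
l = 0 (l = 0*(-8) = 0)
x(d, U) = U² (x(d, U) = 0*d + U*U = 0 + U² = U²)
(q(-1, -6) + x(4, F(-2, 6))*135)² = ((18 - 1*(-6)) + (-2)²*135)² = ((18 + 6) + 4*135)² = (24 + 540)² = 564² = 318096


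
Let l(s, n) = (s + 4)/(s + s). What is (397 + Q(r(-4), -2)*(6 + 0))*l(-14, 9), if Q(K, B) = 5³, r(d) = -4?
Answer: 5735/14 ≈ 409.64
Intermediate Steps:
l(s, n) = (4 + s)/(2*s) (l(s, n) = (4 + s)/((2*s)) = (4 + s)*(1/(2*s)) = (4 + s)/(2*s))
Q(K, B) = 125
(397 + Q(r(-4), -2)*(6 + 0))*l(-14, 9) = (397 + 125*(6 + 0))*((½)*(4 - 14)/(-14)) = (397 + 125*6)*((½)*(-1/14)*(-10)) = (397 + 750)*(5/14) = 1147*(5/14) = 5735/14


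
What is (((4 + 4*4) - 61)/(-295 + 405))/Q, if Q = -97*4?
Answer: 41/42680 ≈ 0.00096064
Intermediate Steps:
Q = -388
(((4 + 4*4) - 61)/(-295 + 405))/Q = (((4 + 4*4) - 61)/(-295 + 405))/(-388) = (((4 + 16) - 61)/110)*(-1/388) = ((20 - 61)*(1/110))*(-1/388) = -41*1/110*(-1/388) = -41/110*(-1/388) = 41/42680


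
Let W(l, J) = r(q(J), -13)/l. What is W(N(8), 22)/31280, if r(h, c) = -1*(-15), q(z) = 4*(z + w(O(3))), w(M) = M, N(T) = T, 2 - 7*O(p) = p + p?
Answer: 3/50048 ≈ 5.9942e-5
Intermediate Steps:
O(p) = 2/7 - 2*p/7 (O(p) = 2/7 - (p + p)/7 = 2/7 - 2*p/7)
q(z) = -16/7 + 4*z (q(z) = 4*(z + (2/7 - 2/7*3)) = 4*(z + (2/7 - 6/7)) = 4*(z - 4/7) = 4*(-4/7 + z) = -16/7 + 4*z)
r(h, c) = 15
W(l, J) = 15/l
W(N(8), 22)/31280 = (15/8)/31280 = (15*(1/8))*(1/31280) = (15/8)*(1/31280) = 3/50048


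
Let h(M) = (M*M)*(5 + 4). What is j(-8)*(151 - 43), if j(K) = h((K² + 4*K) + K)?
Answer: 559872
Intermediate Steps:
h(M) = 9*M² (h(M) = M²*9 = 9*M²)
j(K) = 9*(K² + 5*K)² (j(K) = 9*((K² + 4*K) + K)² = 9*(K² + 5*K)²)
j(-8)*(151 - 43) = (9*(-8)²*(5 - 8)²)*(151 - 43) = (9*64*(-3)²)*108 = (9*64*9)*108 = 5184*108 = 559872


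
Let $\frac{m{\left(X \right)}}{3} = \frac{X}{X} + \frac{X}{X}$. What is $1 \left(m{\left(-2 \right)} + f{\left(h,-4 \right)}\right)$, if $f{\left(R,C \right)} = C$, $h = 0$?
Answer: $2$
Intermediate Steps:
$m{\left(X \right)} = 6$ ($m{\left(X \right)} = 3 \left(\frac{X}{X} + \frac{X}{X}\right) = 3 \left(1 + 1\right) = 3 \cdot 2 = 6$)
$1 \left(m{\left(-2 \right)} + f{\left(h,-4 \right)}\right) = 1 \left(6 - 4\right) = 1 \cdot 2 = 2$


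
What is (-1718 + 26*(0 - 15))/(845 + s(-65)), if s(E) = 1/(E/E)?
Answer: -1054/423 ≈ -2.4917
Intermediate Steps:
s(E) = 1 (s(E) = 1/1 = 1)
(-1718 + 26*(0 - 15))/(845 + s(-65)) = (-1718 + 26*(0 - 15))/(845 + 1) = (-1718 + 26*(-15))/846 = (-1718 - 390)*(1/846) = -2108*1/846 = -1054/423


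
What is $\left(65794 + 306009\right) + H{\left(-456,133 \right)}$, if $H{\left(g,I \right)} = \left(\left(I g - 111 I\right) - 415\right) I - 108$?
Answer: $-9713163$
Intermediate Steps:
$H{\left(g,I \right)} = -108 + I \left(-415 - 111 I + I g\right)$ ($H{\left(g,I \right)} = \left(\left(- 111 I + I g\right) - 415\right) I - 108 = \left(-415 - 111 I + I g\right) I - 108 = I \left(-415 - 111 I + I g\right) - 108 = -108 + I \left(-415 - 111 I + I g\right)$)
$\left(65794 + 306009\right) + H{\left(-456,133 \right)} = \left(65794 + 306009\right) - \left(55303 + 10029663\right) = 371803 - 10084966 = -9713163$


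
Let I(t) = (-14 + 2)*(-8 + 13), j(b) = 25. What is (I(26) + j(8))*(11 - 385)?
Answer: 13090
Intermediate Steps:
I(t) = -60 (I(t) = -12*5 = -60)
(I(26) + j(8))*(11 - 385) = (-60 + 25)*(11 - 385) = -35*(-374) = 13090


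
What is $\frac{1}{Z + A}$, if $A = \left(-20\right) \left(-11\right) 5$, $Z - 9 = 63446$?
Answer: $\frac{1}{64555} \approx 1.5491 \cdot 10^{-5}$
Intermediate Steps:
$Z = 63455$ ($Z = 9 + 63446 = 63455$)
$A = 1100$ ($A = 220 \cdot 5 = 1100$)
$\frac{1}{Z + A} = \frac{1}{63455 + 1100} = \frac{1}{64555}$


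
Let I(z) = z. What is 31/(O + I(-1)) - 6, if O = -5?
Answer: -67/6 ≈ -11.167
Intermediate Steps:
31/(O + I(-1)) - 6 = 31/(-5 - 1) - 6 = 31/(-6) - 6 = 31*(-1/6) - 6 = -31/6 - 6 = -67/6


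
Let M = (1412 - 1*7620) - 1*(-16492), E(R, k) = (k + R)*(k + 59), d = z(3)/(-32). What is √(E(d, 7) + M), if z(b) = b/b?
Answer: √171903/4 ≈ 103.65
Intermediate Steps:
z(b) = 1
d = -1/32 (d = 1/(-32) = 1*(-1/32) = -1/32 ≈ -0.031250)
E(R, k) = (59 + k)*(R + k) (E(R, k) = (R + k)*(59 + k) = (59 + k)*(R + k))
M = 10284 (M = (1412 - 7620) + 16492 = -6208 + 16492 = 10284)
√(E(d, 7) + M) = √((7² + 59*(-1/32) + 59*7 - 1/32*7) + 10284) = √((49 - 59/32 + 413 - 7/32) + 10284) = √(7359/16 + 10284) = √(171903/16) = √171903/4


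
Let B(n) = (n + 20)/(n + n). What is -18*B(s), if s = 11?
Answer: -279/11 ≈ -25.364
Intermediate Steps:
B(n) = (20 + n)/(2*n) (B(n) = (20 + n)/((2*n)) = (20 + n)*(1/(2*n)) = (20 + n)/(2*n))
-18*B(s) = -9*(20 + 11)/11 = -9*31/11 = -18*31/22 = -279/11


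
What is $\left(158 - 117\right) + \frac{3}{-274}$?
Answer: $\frac{11231}{274} \approx 40.989$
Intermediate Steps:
$\left(158 - 117\right) + \frac{3}{-274} = 41 + 3 \left(- \frac{1}{274}\right) = 41 - \frac{3}{274} = \frac{11231}{274}$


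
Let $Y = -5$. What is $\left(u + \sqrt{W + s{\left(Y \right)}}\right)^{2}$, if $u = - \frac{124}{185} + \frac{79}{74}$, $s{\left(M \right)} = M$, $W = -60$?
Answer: $- \frac{8876891}{136900} + \frac{147 i \sqrt{65}}{185} \approx -64.842 + 6.4062 i$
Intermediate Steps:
$u = \frac{147}{370}$ ($u = \left(-124\right) \frac{1}{185} + 79 \cdot \frac{1}{74} = - \frac{124}{185} + \frac{79}{74} = \frac{147}{370} \approx 0.3973$)
$\left(u + \sqrt{W + s{\left(Y \right)}}\right)^{2} = \left(\frac{147}{370} + \sqrt{-60 - 5}\right)^{2} = \left(\frac{147}{370} + \sqrt{-65}\right)^{2} = \left(\frac{147}{370} + i \sqrt{65}\right)^{2}$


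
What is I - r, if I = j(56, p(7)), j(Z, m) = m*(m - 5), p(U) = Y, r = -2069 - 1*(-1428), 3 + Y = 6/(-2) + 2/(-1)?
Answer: 745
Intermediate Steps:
Y = -8 (Y = -3 + (6/(-2) + 2/(-1)) = -3 + (6*(-½) + 2*(-1)) = -3 + (-3 - 2) = -3 - 5 = -8)
r = -641 (r = -2069 + 1428 = -641)
p(U) = -8
j(Z, m) = m*(-5 + m)
I = 104 (I = -8*(-5 - 8) = -8*(-13) = 104)
I - r = 104 - 1*(-641) = 104 + 641 = 745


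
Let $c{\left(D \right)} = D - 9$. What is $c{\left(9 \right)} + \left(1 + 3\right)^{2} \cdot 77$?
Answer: $1232$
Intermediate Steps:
$c{\left(D \right)} = -9 + D$
$c{\left(9 \right)} + \left(1 + 3\right)^{2} \cdot 77 = \left(-9 + 9\right) + \left(1 + 3\right)^{2} \cdot 77 = 0 + 4^{2} \cdot 77 = 0 + 16 \cdot 77 = 0 + 1232 = 1232$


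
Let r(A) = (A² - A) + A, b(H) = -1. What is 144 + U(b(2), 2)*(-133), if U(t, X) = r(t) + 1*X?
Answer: -255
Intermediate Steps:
r(A) = A²
U(t, X) = X + t² (U(t, X) = t² + 1*X = t² + X = X + t²)
144 + U(b(2), 2)*(-133) = 144 + (2 + (-1)²)*(-133) = 144 + (2 + 1)*(-133) = 144 + 3*(-133) = 144 - 399 = -255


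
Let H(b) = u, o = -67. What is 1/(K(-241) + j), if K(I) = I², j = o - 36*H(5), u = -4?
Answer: 1/58158 ≈ 1.7195e-5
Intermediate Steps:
H(b) = -4
j = 77 (j = -67 - 36*(-4) = -67 + 144 = 77)
1/(K(-241) + j) = 1/((-241)² + 77) = 1/(58081 + 77) = 1/58158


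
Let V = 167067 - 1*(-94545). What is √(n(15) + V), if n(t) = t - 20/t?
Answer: √2354631/3 ≈ 511.49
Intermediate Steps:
V = 261612 (V = 167067 + 94545 = 261612)
√(n(15) + V) = √((15 - 20/15) + 261612) = √((15 - 20*1/15) + 261612) = √((15 - 4/3) + 261612) = √(41/3 + 261612) = √(784877/3) = √2354631/3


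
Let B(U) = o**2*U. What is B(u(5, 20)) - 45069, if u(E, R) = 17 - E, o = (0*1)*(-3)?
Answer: -45069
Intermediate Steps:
o = 0 (o = 0*(-3) = 0)
B(U) = 0 (B(U) = 0**2*U = 0*U = 0)
B(u(5, 20)) - 45069 = 0 - 45069 = -45069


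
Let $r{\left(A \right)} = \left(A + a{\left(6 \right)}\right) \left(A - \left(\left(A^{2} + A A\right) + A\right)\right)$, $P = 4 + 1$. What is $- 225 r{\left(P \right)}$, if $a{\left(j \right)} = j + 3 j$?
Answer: $326250$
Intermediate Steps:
$P = 5$
$a{\left(j \right)} = 4 j$
$r{\left(A \right)} = - 2 A^{2} \left(24 + A\right)$ ($r{\left(A \right)} = \left(A + 4 \cdot 6\right) \left(A - \left(\left(A^{2} + A A\right) + A\right)\right) = \left(A + 24\right) \left(A - \left(\left(A^{2} + A^{2}\right) + A\right)\right) = \left(24 + A\right) \left(A - \left(2 A^{2} + A\right)\right) = \left(24 + A\right) \left(A - \left(A + 2 A^{2}\right)\right) = \left(24 + A\right) \left(- 2 A^{2}\right) = - 2 A^{2} \left(24 + A\right)$)
$- 225 r{\left(P \right)} = - 225 \cdot 2 \cdot 5^{2} \left(-24 - 5\right) = - 225 \cdot 2 \cdot 25 \left(-24 - 5\right) = - 225 \cdot 2 \cdot 25 \left(-29\right) = \left(-225\right) \left(-1450\right) = 326250$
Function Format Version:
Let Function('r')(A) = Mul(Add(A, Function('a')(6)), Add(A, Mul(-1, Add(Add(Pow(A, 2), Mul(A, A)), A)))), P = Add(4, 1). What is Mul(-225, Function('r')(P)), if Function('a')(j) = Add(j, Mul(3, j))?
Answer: 326250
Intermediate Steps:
P = 5
Function('a')(j) = Mul(4, j)
Function('r')(A) = Mul(-2, Pow(A, 2), Add(24, A)) (Function('r')(A) = Mul(Add(A, Mul(4, 6)), Add(A, Mul(-1, Add(Add(Pow(A, 2), Mul(A, A)), A)))) = Mul(Add(A, 24), Add(A, Mul(-1, Add(Add(Pow(A, 2), Pow(A, 2)), A)))) = Mul(Add(24, A), Add(A, Mul(-1, Add(Mul(2, Pow(A, 2)), A)))) = Mul(Add(24, A), Add(A, Mul(-1, Add(A, Mul(2, Pow(A, 2)))))) = Mul(Add(24, A), Add(A, Add(Mul(-1, A), Mul(-2, Pow(A, 2))))) = Mul(Add(24, A), Mul(-2, Pow(A, 2))) = Mul(-2, Pow(A, 2), Add(24, A)))
Mul(-225, Function('r')(P)) = Mul(-225, Mul(2, Pow(5, 2), Add(-24, Mul(-1, 5)))) = Mul(-225, Mul(2, 25, Add(-24, -5))) = Mul(-225, Mul(2, 25, -29)) = Mul(-225, -1450) = 326250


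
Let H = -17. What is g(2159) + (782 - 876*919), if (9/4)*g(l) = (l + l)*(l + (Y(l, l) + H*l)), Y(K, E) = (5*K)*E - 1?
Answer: 401944327562/9 ≈ 4.4660e+10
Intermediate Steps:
Y(K, E) = -1 + 5*E*K (Y(K, E) = 5*E*K - 1 = -1 + 5*E*K)
g(l) = 8*l*(-1 - 16*l + 5*l²)/9 (g(l) = 4*((l + l)*(l + ((-1 + 5*l*l) - 17*l)))/9 = 4*((2*l)*(l + ((-1 + 5*l²) - 17*l)))/9 = 4*((2*l)*(l + (-1 - 17*l + 5*l²)))/9 = 4*((2*l)*(-1 - 16*l + 5*l²))/9 = 4*(2*l*(-1 - 16*l + 5*l²))/9 = 8*l*(-1 - 16*l + 5*l²)/9)
g(2159) + (782 - 876*919) = (8/9)*2159*(-1 - 16*2159 + 5*2159²) + (782 - 876*919) = (8/9)*2159*(-1 - 34544 + 5*4661281) + (782 - 805044) = (8/9)*2159*(-1 - 34544 + 23306405) - 804262 = (8/9)*2159*23271860 - 804262 = 401951565920/9 - 804262 = 401944327562/9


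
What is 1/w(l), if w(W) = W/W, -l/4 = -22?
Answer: 1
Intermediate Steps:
l = 88 (l = -4*(-22) = 88)
w(W) = 1
1/w(l) = 1/1 = 1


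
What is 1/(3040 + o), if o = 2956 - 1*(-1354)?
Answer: 1/7350 ≈ 0.00013605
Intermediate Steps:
o = 4310 (o = 2956 + 1354 = 4310)
1/(3040 + o) = 1/(3040 + 4310) = 1/7350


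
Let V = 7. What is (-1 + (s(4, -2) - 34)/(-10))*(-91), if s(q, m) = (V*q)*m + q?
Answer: -3458/5 ≈ -691.60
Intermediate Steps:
s(q, m) = q + 7*m*q (s(q, m) = (7*q)*m + q = 7*m*q + q = q + 7*m*q)
(-1 + (s(4, -2) - 34)/(-10))*(-91) = (-1 + (4*(1 + 7*(-2)) - 34)/(-10))*(-91) = (-1 + (4*(1 - 14) - 34)*(-⅒))*(-91) = (-1 + (4*(-13) - 34)*(-⅒))*(-91) = (-1 + (-52 - 34)*(-⅒))*(-91) = (-1 - 86*(-⅒))*(-91) = (-1 + 43/5)*(-91) = (38/5)*(-91) = -3458/5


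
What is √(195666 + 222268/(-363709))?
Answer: √25883446613552534/363709 ≈ 442.34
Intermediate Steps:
√(195666 + 222268/(-363709)) = √(195666 + 222268*(-1/363709)) = √(195666 - 222268/363709) = √(71165262926/363709) = √25883446613552534/363709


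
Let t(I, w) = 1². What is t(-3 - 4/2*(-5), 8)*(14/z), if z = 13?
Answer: 14/13 ≈ 1.0769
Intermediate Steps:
t(I, w) = 1
t(-3 - 4/2*(-5), 8)*(14/z) = 1*(14/13) = 14/13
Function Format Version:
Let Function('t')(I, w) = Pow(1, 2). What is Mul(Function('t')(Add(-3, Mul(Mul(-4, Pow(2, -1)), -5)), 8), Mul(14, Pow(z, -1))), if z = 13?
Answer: Rational(14, 13) ≈ 1.0769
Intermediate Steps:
Function('t')(I, w) = 1
Mul(Function('t')(Add(-3, Mul(Mul(-4, Pow(2, -1)), -5)), 8), Mul(14, Pow(z, -1))) = Mul(1, Mul(14, Pow(13, -1))) = Mul(1, Mul(14, Rational(1, 13))) = Mul(1, Rational(14, 13)) = Rational(14, 13)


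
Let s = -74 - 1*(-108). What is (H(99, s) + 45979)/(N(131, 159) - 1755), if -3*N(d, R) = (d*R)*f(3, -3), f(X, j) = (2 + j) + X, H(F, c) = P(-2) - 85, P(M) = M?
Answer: -45892/15641 ≈ -2.9341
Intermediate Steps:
s = 34 (s = -74 + 108 = 34)
H(F, c) = -87 (H(F, c) = -2 - 85 = -87)
f(X, j) = 2 + X + j
N(d, R) = -2*R*d/3 (N(d, R) = -d*R*(2 + 3 - 3)/3 = -R*d*2/3 = -2*R*d/3)
(H(99, s) + 45979)/(N(131, 159) - 1755) = (-87 + 45979)/(-⅔*159*131 - 1755) = 45892/(-13886 - 1755) = 45892/(-15641) = 45892*(-1/15641) = -45892/15641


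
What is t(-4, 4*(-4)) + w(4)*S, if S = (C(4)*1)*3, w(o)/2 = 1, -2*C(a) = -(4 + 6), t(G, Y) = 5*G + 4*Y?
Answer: -54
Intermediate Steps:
t(G, Y) = 4*Y + 5*G
C(a) = 5 (C(a) = -(-1)*(4 + 6)/2 = -(-1)*10/2 = -½*(-10) = 5)
w(o) = 2 (w(o) = 2*1 = 2)
S = 15 (S = (5*1)*3 = 5*3 = 15)
t(-4, 4*(-4)) + w(4)*S = (4*(4*(-4)) + 5*(-4)) + 2*15 = (4*(-16) - 20) + 30 = (-64 - 20) + 30 = -84 + 30 = -54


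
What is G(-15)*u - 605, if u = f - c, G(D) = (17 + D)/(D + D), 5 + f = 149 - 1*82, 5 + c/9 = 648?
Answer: -670/3 ≈ -223.33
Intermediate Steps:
c = 5787 (c = -45 + 9*648 = -45 + 5832 = 5787)
f = 62 (f = -5 + (149 - 1*82) = -5 + (149 - 82) = -5 + 67 = 62)
G(D) = (17 + D)/(2*D) (G(D) = (17 + D)/((2*D)) = (17 + D)*(1/(2*D)) = (17 + D)/(2*D))
u = -5725 (u = 62 - 1*5787 = 62 - 5787 = -5725)
G(-15)*u - 605 = ((1/2)*(17 - 15)/(-15))*(-5725) - 605 = ((1/2)*(-1/15)*2)*(-5725) - 605 = -1/15*(-5725) - 605 = 1145/3 - 605 = -670/3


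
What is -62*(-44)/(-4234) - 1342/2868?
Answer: -3376483/3035778 ≈ -1.1122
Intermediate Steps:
-62*(-44)/(-4234) - 1342/2868 = 2728*(-1/4234) - 1342*1/2868 = -1364/2117 - 671/1434 = -3376483/3035778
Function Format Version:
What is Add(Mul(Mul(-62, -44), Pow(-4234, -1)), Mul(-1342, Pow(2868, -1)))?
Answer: Rational(-3376483, 3035778) ≈ -1.1122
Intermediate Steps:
Add(Mul(Mul(-62, -44), Pow(-4234, -1)), Mul(-1342, Pow(2868, -1))) = Add(Mul(2728, Rational(-1, 4234)), Mul(-1342, Rational(1, 2868))) = Add(Rational(-1364, 2117), Rational(-671, 1434)) = Rational(-3376483, 3035778)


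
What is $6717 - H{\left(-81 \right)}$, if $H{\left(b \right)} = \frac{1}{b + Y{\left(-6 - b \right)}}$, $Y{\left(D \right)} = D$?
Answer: $\frac{40303}{6} \approx 6717.2$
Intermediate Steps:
$H{\left(b \right)} = - \frac{1}{6}$ ($H{\left(b \right)} = \frac{1}{b - \left(6 + b\right)} = \frac{1}{-6} = - \frac{1}{6}$)
$6717 - H{\left(-81 \right)} = 6717 - - \frac{1}{6} = 6717 + \frac{1}{6} = \frac{40303}{6}$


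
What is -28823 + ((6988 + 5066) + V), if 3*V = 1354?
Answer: -48953/3 ≈ -16318.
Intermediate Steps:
V = 1354/3 (V = (⅓)*1354 = 1354/3 ≈ 451.33)
-28823 + ((6988 + 5066) + V) = -28823 + ((6988 + 5066) + 1354/3) = -28823 + (12054 + 1354/3) = -28823 + 37516/3 = -48953/3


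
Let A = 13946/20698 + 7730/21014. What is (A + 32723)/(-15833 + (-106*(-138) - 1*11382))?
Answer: -45041927215/17324960779 ≈ -2.5998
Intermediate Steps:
A = 1433724/1376417 (A = 13946*(1/20698) + 7730*(1/21014) = 6973/10349 + 3865/10507 = 1433724/1376417 ≈ 1.0416)
(A + 32723)/(-15833 + (-106*(-138) - 1*11382)) = (1433724/1376417 + 32723)/(-15833 + (-106*(-138) - 1*11382)) = 45041927215/(1376417*(-15833 + (14628 - 11382))) = 45041927215/(1376417*(-15833 + 3246)) = (45041927215/1376417)/(-12587) = (45041927215/1376417)*(-1/12587) = -45041927215/17324960779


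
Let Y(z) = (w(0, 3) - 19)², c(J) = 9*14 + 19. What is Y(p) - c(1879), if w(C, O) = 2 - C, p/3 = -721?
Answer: 144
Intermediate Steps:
p = -2163 (p = 3*(-721) = -2163)
c(J) = 145 (c(J) = 126 + 19 = 145)
Y(z) = 289 (Y(z) = ((2 - 1*0) - 19)² = ((2 + 0) - 19)² = (2 - 19)² = (-17)² = 289)
Y(p) - c(1879) = 289 - 1*145 = 289 - 145 = 144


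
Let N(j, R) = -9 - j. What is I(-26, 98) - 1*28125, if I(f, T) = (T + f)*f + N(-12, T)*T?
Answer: -29703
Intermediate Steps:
I(f, T) = 3*T + f*(T + f) (I(f, T) = (T + f)*f + (-9 - 1*(-12))*T = f*(T + f) + (-9 + 12)*T = f*(T + f) + 3*T = 3*T + f*(T + f))
I(-26, 98) - 1*28125 = ((-26)**2 + 3*98 + 98*(-26)) - 1*28125 = (676 + 294 - 2548) - 28125 = -1578 - 28125 = -29703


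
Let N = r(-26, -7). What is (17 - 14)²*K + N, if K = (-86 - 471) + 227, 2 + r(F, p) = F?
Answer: -2998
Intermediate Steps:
r(F, p) = -2 + F
N = -28 (N = -2 - 26 = -28)
K = -330 (K = -557 + 227 = -330)
(17 - 14)²*K + N = (17 - 14)²*(-330) - 28 = 3²*(-330) - 28 = 9*(-330) - 28 = -2970 - 28 = -2998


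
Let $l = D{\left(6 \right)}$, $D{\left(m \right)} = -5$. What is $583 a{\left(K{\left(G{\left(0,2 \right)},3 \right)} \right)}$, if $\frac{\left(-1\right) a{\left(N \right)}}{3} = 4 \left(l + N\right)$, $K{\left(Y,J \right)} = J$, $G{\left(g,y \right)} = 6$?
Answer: $13992$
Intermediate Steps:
$l = -5$
$a{\left(N \right)} = 60 - 12 N$ ($a{\left(N \right)} = - 3 \cdot 4 \left(-5 + N\right) = - 3 \left(-20 + 4 N\right) = 60 - 12 N$)
$583 a{\left(K{\left(G{\left(0,2 \right)},3 \right)} \right)} = 583 \left(60 - 36\right) = 583 \cdot 24 = 13992$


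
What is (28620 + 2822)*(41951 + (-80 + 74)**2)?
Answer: 1320155254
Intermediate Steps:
(28620 + 2822)*(41951 + (-80 + 74)**2) = 31442*(41951 + (-6)**2) = 31442*(41951 + 36) = 31442*41987 = 1320155254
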